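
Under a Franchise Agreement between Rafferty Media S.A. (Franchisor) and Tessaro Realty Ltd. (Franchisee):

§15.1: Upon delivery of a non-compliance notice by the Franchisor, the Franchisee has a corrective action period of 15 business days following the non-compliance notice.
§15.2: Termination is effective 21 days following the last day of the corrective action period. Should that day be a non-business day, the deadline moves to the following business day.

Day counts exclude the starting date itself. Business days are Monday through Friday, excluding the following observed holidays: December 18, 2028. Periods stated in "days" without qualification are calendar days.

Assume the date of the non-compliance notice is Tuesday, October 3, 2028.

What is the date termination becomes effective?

November 14, 2028

From Tuesday, October 3, 2028, 15 business days (Oct 4, Oct 5, Oct 6, Oct 9, …, Oct 20, Oct 23, Oct 24, skipping weekends) brings us to Tuesday, October 24, 2028, which is the last day of the corrective action period.
Adding 21 calendar days to October 24, 2028 gives November 14, 2028, which is the date termination becomes effective. November 14, 2028 is a Tuesday and is not a listed holiday, so no roll-forward applies.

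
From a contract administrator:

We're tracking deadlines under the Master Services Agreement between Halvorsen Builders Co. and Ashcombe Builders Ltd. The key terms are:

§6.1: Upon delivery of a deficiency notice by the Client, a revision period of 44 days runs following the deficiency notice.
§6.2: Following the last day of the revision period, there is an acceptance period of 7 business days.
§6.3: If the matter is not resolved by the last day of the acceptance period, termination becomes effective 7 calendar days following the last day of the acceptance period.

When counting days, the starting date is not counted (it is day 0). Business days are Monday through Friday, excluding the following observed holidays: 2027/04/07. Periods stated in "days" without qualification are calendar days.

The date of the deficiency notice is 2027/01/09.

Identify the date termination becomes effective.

Adding 44 calendar days to 2027/01/09 gives 2027/02/22, which is the last day of the revision period.
From Monday, 2027/02/22, 7 business days (Feb 23, Feb 24, Feb 25, Feb 26, Mar 1, Mar 2, Mar 3, skipping weekends) brings us to Wednesday, 2027/03/03, which is the last day of the acceptance period.
Adding 7 calendar days to 2027/03/03 gives 2027/03/10, which is the date termination becomes effective.

2027/03/10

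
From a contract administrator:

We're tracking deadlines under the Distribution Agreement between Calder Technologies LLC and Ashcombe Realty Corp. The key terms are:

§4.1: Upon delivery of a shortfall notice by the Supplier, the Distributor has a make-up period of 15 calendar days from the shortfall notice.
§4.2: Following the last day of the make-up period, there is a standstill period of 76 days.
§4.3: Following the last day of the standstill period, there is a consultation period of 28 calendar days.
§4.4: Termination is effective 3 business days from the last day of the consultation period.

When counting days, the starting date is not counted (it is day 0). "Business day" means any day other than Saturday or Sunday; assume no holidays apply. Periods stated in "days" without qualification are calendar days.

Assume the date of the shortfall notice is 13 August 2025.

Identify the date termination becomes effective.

Adding 15 calendar days to 13 August 2025 gives 28 August 2025, which is the last day of the make-up period.
Adding 76 calendar days to 28 August 2025 gives 12 November 2025, which is the last day of the standstill period.
The last day of the consultation period: 28 calendar days after 12 November 2025 is 10 December 2025.
From Wednesday, 10 December 2025, 3 business days (Dec 11, Dec 12, Dec 15, skipping weekends) brings us to Monday, 15 December 2025, which is the date termination becomes effective.

15 December 2025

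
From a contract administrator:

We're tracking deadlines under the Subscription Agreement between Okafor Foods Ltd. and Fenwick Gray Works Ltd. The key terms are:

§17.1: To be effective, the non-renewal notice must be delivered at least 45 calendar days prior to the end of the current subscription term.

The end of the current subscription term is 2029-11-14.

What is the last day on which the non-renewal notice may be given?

2029-11-14 minus 45 days is 2029-09-30.

2029-09-30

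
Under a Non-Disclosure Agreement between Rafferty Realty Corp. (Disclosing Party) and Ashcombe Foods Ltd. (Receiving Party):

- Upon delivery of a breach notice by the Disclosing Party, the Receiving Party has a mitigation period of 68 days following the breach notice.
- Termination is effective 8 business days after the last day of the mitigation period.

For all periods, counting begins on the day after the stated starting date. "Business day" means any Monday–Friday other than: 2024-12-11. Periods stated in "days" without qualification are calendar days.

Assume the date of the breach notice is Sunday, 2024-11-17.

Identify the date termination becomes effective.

The last day of the mitigation period: 68 calendar days after 2024-11-17 is 2025-01-24.
From Friday, 2025-01-24, 8 business days (Jan 27, Jan 28, Jan 29, Jan 30, Jan 31, Feb 3, Feb 4, Feb 5, skipping weekends) brings us to Wednesday, 2025-02-05, which is the date termination becomes effective.

2025-02-05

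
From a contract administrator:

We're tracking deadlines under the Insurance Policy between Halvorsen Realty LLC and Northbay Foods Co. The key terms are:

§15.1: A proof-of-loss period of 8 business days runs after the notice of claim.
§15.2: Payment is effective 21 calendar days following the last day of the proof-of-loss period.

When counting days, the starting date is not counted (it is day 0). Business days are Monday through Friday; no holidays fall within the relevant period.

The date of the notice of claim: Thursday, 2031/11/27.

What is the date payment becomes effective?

2031/12/30

From Thursday, 2031/11/27, 8 business days (Nov 28, Dec 1, Dec 2, Dec 3, Dec 4, Dec 5, Dec 8, Dec 9, skipping weekends) brings us to Tuesday, 2031/12/09, which is the last day of the proof-of-loss period.
The date payment becomes effective: 2031/12/09 + 21 days = 2031/12/30.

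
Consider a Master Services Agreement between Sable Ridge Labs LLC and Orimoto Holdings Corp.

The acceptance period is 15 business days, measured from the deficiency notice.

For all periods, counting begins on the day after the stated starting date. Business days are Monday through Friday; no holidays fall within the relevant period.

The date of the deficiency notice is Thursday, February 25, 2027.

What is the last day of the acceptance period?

The last day of the acceptance period: 15 business days after Thursday, February 25, 2027, skipping weekends — Feb 26, Mar 1, Mar 2, Mar 3, …, Mar 16, Mar 17, Mar 18 — lands on Thursday, March 18, 2027.

March 18, 2027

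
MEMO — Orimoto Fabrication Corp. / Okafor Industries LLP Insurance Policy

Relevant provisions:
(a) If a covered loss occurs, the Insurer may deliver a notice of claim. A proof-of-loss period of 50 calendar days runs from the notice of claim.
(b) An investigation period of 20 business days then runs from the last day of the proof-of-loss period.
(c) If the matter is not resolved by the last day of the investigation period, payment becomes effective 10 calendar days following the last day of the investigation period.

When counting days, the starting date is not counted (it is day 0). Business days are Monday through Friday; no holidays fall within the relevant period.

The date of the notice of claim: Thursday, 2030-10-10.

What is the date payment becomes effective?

2031-01-06

The last day of the proof-of-loss period: 2030-10-10 + 50 days = 2030-11-29.
From Friday, 2030-11-29, 20 business days (Dec 2, Dec 3, Dec 4, Dec 5, …, Dec 25, Dec 26, Dec 27, skipping weekends) brings us to Friday, 2030-12-27, which is the last day of the investigation period.
The date payment becomes effective: 2030-12-27 + 10 days = 2031-01-06.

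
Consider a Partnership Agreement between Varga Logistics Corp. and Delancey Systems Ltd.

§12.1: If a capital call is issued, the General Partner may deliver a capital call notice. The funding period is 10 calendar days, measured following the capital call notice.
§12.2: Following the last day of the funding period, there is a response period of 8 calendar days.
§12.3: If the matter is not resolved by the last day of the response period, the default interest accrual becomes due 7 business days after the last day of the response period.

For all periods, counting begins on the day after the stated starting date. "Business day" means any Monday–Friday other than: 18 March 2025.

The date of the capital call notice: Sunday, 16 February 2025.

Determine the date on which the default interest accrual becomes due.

The last day of the funding period: 10 calendar days after 16 February 2025 is 26 February 2025.
The last day of the response period: 26 February 2025 + 8 days = 6 March 2025.
The date on which the default interest accrual becomes due: 7 business days after Thursday, 6 March 2025, skipping weekends — Mar 7, Mar 10, Mar 11, Mar 12, Mar 13, Mar 14, Mar 17 — lands on Monday, 17 March 2025.

17 March 2025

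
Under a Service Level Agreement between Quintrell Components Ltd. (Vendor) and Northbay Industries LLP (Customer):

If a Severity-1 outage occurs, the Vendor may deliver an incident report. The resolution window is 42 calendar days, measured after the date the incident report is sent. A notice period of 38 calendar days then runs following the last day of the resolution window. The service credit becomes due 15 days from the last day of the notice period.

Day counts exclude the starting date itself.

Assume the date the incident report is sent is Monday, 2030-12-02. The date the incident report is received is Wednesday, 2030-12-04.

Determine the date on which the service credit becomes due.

2031-03-07

The last day of the resolution window: 42 calendar days after 2030-12-02 is 2031-01-13.
The last day of the notice period: 38 calendar days after 2031-01-13 is 2031-02-20.
The date on which the service credit becomes due: 2031-02-20 + 15 days = 2031-03-07.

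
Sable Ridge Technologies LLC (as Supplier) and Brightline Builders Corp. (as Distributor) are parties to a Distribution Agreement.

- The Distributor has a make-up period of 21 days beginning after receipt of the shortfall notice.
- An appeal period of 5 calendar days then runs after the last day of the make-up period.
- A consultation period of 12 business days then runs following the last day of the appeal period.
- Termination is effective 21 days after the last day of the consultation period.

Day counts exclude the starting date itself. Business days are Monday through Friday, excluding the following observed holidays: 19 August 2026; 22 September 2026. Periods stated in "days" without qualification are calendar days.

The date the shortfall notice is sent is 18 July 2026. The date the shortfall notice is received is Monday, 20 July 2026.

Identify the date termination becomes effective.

Adding 21 calendar days to 20 July 2026 gives 10 August 2026, which is the last day of the make-up period.
Adding 5 calendar days to 10 August 2026 gives 15 August 2026, which is the last day of the appeal period.
The last day of the consultation period: 12 business days after Saturday, 15 August 2026, skipping weekends and the listed holiday on Aug 19 — Aug 17, Aug 18, Aug 20, Aug 21, …, Aug 31, Sep 1, Sep 2 — lands on Wednesday, 2 September 2026.
The date termination becomes effective: 21 calendar days after 2 September 2026 is 23 September 2026.

23 September 2026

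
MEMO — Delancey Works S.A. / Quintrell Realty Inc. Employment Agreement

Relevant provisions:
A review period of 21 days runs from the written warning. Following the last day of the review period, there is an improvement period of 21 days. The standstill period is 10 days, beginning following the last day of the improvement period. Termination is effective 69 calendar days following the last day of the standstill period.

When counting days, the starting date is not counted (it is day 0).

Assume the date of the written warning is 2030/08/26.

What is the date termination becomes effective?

Adding 21 calendar days to 2030/08/26 gives 2030/09/16, which is the last day of the review period.
The last day of the improvement period: 21 calendar days after 2030/09/16 is 2030/10/07.
Adding 10 calendar days to 2030/10/07 gives 2030/10/17, which is the last day of the standstill period.
The date termination becomes effective: 2030/10/17 + 69 days = 2030/12/25.

2030/12/25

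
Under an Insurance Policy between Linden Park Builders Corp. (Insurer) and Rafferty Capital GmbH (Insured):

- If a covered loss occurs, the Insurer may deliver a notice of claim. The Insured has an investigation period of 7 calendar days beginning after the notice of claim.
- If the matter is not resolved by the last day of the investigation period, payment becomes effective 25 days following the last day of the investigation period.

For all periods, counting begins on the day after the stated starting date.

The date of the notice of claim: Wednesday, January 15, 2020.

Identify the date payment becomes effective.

February 16, 2020

Adding 7 calendar days to January 15, 2020 gives January 22, 2020, which is the last day of the investigation period.
The date payment becomes effective: 25 calendar days after January 22, 2020 is February 16, 2020.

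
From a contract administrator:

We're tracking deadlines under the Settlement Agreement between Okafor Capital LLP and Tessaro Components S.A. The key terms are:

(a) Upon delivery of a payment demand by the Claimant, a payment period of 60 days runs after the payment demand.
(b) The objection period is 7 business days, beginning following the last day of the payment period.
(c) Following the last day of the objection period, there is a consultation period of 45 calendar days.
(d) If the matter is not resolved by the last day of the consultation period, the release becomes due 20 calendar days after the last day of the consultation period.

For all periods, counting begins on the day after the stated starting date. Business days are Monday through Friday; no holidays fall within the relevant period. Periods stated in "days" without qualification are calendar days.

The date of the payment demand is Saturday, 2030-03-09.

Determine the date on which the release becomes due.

The last day of the payment period: 2030-03-09 + 60 days = 2030-05-08.
The last day of the objection period: counting 7 business days from Wednesday, 2030-05-08 (May 9, May 10, May 13, May 14, May 15, May 16, May 17, skipping weekends) reaches Friday, 2030-05-17.
The last day of the consultation period: 45 calendar days after 2030-05-17 is 2030-07-01.
The date on which the release becomes due: 2030-07-01 + 20 days = 2030-07-21.

2030-07-21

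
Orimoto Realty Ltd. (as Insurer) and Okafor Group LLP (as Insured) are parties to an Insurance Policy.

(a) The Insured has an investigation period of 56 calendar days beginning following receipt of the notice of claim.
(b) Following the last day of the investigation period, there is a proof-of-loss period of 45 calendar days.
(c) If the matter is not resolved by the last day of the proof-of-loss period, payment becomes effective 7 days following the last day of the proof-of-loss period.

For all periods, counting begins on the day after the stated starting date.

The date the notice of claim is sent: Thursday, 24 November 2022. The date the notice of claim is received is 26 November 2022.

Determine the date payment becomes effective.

Adding 56 calendar days to 26 November 2022 gives 21 January 2023, which is the last day of the investigation period.
The last day of the proof-of-loss period: 45 calendar days after 21 January 2023 is 7 March 2023.
The date payment becomes effective: 7 March 2023 + 7 days = 14 March 2023.

14 March 2023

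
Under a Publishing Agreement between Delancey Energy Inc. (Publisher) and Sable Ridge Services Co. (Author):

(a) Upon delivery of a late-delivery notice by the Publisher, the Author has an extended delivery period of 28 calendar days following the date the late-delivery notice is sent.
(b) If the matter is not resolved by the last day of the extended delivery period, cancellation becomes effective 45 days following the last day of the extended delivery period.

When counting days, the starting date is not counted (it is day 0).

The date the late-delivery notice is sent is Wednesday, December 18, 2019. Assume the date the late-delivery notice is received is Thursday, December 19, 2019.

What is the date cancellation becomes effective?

Adding 28 calendar days to December 18, 2019 gives January 15, 2020, which is the last day of the extended delivery period.
The date cancellation becomes effective: 45 calendar days after January 15, 2020 is February 29, 2020.

February 29, 2020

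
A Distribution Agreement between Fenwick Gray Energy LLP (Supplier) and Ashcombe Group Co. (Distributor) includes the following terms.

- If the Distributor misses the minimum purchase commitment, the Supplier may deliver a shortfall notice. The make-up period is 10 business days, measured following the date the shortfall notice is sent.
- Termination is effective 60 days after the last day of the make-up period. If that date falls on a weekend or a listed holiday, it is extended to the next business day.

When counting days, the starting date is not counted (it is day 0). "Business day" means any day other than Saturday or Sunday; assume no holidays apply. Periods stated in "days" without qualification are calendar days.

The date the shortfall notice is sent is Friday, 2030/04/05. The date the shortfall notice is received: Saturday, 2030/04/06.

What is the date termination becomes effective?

2030/06/18

From Friday, 2030/04/05, 10 business days (Apr 8, Apr 9, Apr 10, Apr 11, Apr 12, Apr 15, Apr 16, Apr 17, Apr 18, Apr 19, skipping weekends) brings us to Friday, 2030/04/19, which is the last day of the make-up period.
Adding 60 calendar days to 2030/04/19 gives 2030/06/18, which is the date termination becomes effective. 2030/06/18 is a Tuesday, so no roll-forward applies.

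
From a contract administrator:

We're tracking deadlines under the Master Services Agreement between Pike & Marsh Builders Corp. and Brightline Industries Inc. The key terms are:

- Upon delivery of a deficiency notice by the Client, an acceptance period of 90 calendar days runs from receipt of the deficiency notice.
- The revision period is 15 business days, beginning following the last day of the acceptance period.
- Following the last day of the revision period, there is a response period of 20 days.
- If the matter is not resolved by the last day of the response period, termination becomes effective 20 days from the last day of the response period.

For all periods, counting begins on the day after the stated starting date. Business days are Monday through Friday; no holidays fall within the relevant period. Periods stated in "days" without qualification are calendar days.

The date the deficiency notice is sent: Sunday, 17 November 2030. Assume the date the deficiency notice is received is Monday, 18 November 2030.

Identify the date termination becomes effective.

16 April 2031

The last day of the acceptance period: 18 November 2030 + 90 days = 16 February 2031.
From Sunday, 16 February 2031, 15 business days (Feb 17, Feb 18, Feb 19, Feb 20, …, Mar 5, Mar 6, Mar 7, skipping weekends) brings us to Friday, 7 March 2031, which is the last day of the revision period.
Adding 20 calendar days to 7 March 2031 gives 27 March 2031, which is the last day of the response period.
Adding 20 calendar days to 27 March 2031 gives 16 April 2031, which is the date termination becomes effective.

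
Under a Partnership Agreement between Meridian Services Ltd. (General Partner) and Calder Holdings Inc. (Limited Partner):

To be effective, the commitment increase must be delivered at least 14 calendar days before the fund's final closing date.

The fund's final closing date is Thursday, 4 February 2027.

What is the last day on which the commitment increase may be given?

Counting back 14 calendar days from 4 February 2027 gives 21 January 2027.

21 January 2027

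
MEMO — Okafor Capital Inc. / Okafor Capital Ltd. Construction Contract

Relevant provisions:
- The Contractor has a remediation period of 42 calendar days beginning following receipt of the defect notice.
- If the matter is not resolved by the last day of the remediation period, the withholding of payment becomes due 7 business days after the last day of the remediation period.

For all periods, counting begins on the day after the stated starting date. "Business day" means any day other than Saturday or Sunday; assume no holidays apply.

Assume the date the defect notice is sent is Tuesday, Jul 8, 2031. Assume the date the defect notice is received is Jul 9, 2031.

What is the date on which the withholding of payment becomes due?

Adding 42 calendar days to Jul 9, 2031 gives Aug 20, 2031, which is the last day of the remediation period.
From Wednesday, Aug 20, 2031, 7 business days (Aug 21, Aug 22, Aug 25, Aug 26, Aug 27, Aug 28, Aug 29, skipping weekends) brings us to Friday, Aug 29, 2031, which is the date on which the withholding of payment becomes due.

Aug 29, 2031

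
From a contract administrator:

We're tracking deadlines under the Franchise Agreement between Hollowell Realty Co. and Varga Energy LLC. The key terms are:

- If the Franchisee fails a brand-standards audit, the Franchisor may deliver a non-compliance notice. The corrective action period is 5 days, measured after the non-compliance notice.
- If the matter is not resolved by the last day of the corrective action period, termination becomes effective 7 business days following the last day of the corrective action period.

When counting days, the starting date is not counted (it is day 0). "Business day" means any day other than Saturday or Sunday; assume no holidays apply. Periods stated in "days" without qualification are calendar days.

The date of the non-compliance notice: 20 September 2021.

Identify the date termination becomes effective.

5 October 2021

Adding 5 calendar days to 20 September 2021 gives 25 September 2021, which is the last day of the corrective action period.
The date termination becomes effective: 7 business days after Saturday, 25 September 2021, skipping weekends — Sep 27, Sep 28, Sep 29, Sep 30, Oct 1, Oct 4, Oct 5 — lands on Tuesday, 5 October 2021.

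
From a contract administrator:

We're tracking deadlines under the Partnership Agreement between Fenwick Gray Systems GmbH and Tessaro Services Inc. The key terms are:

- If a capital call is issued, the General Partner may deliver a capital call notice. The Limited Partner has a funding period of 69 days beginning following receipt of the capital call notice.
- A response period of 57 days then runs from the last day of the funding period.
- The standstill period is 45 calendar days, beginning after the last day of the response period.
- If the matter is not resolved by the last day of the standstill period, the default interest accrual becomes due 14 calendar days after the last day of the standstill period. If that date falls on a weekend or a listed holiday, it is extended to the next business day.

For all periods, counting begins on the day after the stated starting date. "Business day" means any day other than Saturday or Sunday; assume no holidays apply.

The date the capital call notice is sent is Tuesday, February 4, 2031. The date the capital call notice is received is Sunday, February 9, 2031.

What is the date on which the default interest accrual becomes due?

August 13, 2031

The last day of the funding period: February 9, 2031 + 69 days = April 19, 2031.
The last day of the response period: April 19, 2031 + 57 days = June 15, 2031.
The last day of the standstill period: 45 calendar days after June 15, 2031 is July 30, 2031.
The date on which the default interest accrual becomes due: 14 calendar days after July 30, 2031 is August 13, 2031. August 13, 2031 is a Wednesday, so no roll-forward applies.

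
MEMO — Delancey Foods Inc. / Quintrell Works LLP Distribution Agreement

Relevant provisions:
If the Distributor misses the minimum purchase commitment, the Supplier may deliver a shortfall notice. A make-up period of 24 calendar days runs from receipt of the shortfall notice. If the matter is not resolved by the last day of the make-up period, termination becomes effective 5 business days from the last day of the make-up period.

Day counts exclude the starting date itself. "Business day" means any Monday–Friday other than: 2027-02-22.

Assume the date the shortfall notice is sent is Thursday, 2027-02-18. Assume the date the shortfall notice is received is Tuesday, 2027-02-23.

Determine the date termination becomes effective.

The last day of the make-up period: 2027-02-23 + 24 days = 2027-03-19.
The date termination becomes effective: counting 5 business days from Friday, 2027-03-19 (Mar 22, Mar 23, Mar 24, Mar 25, Mar 26, skipping weekends) reaches Friday, 2027-03-26.

2027-03-26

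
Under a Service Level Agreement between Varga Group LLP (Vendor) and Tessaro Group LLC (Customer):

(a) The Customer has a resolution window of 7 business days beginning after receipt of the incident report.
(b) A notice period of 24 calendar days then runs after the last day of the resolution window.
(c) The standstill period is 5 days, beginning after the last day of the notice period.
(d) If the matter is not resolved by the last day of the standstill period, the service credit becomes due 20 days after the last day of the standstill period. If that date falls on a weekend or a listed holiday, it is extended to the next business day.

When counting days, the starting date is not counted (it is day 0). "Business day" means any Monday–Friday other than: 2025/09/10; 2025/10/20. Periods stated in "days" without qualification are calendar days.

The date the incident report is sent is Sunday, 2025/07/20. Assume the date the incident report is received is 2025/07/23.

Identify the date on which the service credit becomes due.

The last day of the resolution window: 7 business days after Wednesday, 2025/07/23, skipping weekends — Jul 24, Jul 25, Jul 28, Jul 29, Jul 30, Jul 31, Aug 1 — lands on Friday, 2025/08/01.
Adding 24 calendar days to 2025/08/01 gives 2025/08/25, which is the last day of the notice period.
Adding 5 calendar days to 2025/08/25 gives 2025/08/30, which is the last day of the standstill period.
The date on which the service credit becomes due: 2025/08/30 + 20 days = 2025/09/19. 2025/09/19 is a Friday and is not a listed holiday, so no roll-forward applies.

2025/09/19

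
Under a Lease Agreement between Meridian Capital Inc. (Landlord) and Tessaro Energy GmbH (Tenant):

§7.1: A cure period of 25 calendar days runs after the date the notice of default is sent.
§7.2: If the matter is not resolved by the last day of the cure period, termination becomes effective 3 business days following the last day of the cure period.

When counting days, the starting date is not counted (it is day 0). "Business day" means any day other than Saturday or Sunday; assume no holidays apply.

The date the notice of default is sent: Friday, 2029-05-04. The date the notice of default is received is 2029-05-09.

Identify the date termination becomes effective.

The last day of the cure period: 2029-05-04 + 25 days = 2029-05-29.
The date termination becomes effective: 3 business days after Tuesday, 2029-05-29, skipping weekends — May 30, May 31, Jun 1 — lands on Friday, 2029-06-01.

2029-06-01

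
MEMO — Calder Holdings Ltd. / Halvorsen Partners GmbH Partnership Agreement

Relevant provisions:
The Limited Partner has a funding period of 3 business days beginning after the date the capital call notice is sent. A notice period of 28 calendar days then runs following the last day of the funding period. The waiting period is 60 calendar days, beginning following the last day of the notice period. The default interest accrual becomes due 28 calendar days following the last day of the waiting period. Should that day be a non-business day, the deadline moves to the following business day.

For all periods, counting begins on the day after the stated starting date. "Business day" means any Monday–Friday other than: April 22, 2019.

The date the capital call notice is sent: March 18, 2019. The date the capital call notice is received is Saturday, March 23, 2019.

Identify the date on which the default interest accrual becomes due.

July 15, 2019

From Monday, March 18, 2019, 3 business days (Mar 19, Mar 20, Mar 21, skipping weekends) brings us to Thursday, March 21, 2019, which is the last day of the funding period.
Adding 28 calendar days to March 21, 2019 gives April 18, 2019, which is the last day of the notice period.
The last day of the waiting period: April 18, 2019 + 60 days = June 17, 2019.
The date on which the default interest accrual becomes due: June 17, 2019 + 28 days = July 15, 2019. July 15, 2019 is a Monday and is not a listed holiday, so no roll-forward applies.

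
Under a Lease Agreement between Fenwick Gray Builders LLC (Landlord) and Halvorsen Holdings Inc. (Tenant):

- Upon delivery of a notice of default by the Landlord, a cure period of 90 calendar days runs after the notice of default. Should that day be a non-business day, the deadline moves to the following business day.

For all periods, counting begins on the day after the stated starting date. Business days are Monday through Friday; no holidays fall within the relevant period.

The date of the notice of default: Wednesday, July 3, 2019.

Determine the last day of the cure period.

Adding 90 calendar days to July 3, 2019 gives October 1, 2019, which is the last day of the cure period. October 1, 2019 is a Tuesday, so no roll-forward applies.

October 1, 2019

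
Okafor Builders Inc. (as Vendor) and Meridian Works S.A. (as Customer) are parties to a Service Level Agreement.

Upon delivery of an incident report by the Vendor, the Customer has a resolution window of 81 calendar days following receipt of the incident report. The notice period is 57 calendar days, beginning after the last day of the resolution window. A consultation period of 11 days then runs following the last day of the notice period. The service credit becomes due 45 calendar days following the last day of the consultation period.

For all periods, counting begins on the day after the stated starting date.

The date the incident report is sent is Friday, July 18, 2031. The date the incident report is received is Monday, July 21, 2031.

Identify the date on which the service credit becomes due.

Adding 81 calendar days to July 21, 2031 gives October 10, 2031, which is the last day of the resolution window.
Adding 57 calendar days to October 10, 2031 gives December 6, 2031, which is the last day of the notice period.
Adding 11 calendar days to December 6, 2031 gives December 17, 2031, which is the last day of the consultation period.
The date on which the service credit becomes due: December 17, 2031 + 45 days = January 31, 2032.

January 31, 2032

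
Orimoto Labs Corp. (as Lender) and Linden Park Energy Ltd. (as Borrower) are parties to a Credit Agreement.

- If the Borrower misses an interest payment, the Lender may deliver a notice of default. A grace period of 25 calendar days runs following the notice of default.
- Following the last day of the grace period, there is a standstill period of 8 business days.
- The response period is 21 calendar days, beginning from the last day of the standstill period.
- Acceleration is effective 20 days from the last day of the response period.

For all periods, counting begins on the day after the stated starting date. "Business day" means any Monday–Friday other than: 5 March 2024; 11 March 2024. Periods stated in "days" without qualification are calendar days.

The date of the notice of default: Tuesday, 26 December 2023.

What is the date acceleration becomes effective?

The last day of the grace period: 25 calendar days after 26 December 2023 is 20 January 2024.
The last day of the standstill period: counting 8 business days from Saturday, 20 January 2024 (Jan 22, Jan 23, Jan 24, Jan 25, Jan 26, Jan 29, Jan 30, Jan 31, skipping weekends) reaches Wednesday, 31 January 2024.
The last day of the response period: 21 calendar days after 31 January 2024 is 21 February 2024.
The date acceleration becomes effective: 21 February 2024 + 20 days = 12 March 2024.

12 March 2024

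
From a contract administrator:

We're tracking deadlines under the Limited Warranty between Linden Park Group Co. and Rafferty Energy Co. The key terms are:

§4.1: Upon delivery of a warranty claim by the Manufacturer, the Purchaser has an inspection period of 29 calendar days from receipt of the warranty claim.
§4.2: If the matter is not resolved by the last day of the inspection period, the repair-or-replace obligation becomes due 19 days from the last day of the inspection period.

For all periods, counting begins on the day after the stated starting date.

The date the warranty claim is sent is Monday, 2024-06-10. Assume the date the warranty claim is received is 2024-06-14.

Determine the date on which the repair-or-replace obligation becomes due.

Adding 29 calendar days to 2024-06-14 gives 2024-07-13, which is the last day of the inspection period.
The date on which the repair-or-replace obligation becomes due: 2024-07-13 + 19 days = 2024-08-01.

2024-08-01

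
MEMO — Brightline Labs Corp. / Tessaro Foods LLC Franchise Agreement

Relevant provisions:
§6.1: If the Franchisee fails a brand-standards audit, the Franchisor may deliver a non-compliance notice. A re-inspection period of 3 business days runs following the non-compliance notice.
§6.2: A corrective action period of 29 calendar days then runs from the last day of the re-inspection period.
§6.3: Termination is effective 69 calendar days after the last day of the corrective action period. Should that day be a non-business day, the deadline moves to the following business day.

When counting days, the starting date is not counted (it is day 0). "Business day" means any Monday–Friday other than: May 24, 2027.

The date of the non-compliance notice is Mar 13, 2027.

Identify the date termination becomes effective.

Jun 23, 2027

The last day of the re-inspection period: counting 3 business days from Saturday, Mar 13, 2027 (Mar 15, Mar 16, Mar 17, skipping weekends) reaches Wednesday, Mar 17, 2027.
The last day of the corrective action period: Mar 17, 2027 + 29 days = Apr 15, 2027.
Adding 69 calendar days to Apr 15, 2027 gives Jun 23, 2027, which is the date termination becomes effective. Jun 23, 2027 is a Wednesday and is not a listed holiday, so no roll-forward applies.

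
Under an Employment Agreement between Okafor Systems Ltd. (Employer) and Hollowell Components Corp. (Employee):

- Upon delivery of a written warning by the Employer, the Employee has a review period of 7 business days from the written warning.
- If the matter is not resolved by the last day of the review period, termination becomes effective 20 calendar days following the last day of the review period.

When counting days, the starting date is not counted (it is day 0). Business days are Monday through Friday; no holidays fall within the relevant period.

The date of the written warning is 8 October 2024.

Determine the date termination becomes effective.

The last day of the review period: 7 business days after Tuesday, 8 October 2024, skipping weekends — Oct 9, Oct 10, Oct 11, Oct 14, Oct 15, Oct 16, Oct 17 — lands on Thursday, 17 October 2024.
The date termination becomes effective: 20 calendar days after 17 October 2024 is 6 November 2024.

6 November 2024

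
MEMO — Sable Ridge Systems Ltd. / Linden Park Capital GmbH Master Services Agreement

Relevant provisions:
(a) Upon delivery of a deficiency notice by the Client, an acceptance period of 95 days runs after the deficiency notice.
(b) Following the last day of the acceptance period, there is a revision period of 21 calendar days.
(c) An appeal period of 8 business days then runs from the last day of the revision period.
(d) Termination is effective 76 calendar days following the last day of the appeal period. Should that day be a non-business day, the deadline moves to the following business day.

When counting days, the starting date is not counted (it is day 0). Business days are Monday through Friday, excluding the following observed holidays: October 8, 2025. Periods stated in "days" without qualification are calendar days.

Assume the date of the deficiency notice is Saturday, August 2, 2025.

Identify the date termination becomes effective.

February 23, 2026

The last day of the acceptance period: August 2, 2025 + 95 days = November 5, 2025.
The last day of the revision period: November 5, 2025 + 21 days = November 26, 2025.
The last day of the appeal period: 8 business days after Wednesday, November 26, 2025, skipping weekends — Nov 27, Nov 28, Dec 1, Dec 2, Dec 3, Dec 4, Dec 5, Dec 8 — lands on Monday, December 8, 2025.
The date termination becomes effective: 76 calendar days after December 8, 2025 is February 22, 2026. That falls on a Sunday, so it rolls to the next business day, Monday, February 23, 2026.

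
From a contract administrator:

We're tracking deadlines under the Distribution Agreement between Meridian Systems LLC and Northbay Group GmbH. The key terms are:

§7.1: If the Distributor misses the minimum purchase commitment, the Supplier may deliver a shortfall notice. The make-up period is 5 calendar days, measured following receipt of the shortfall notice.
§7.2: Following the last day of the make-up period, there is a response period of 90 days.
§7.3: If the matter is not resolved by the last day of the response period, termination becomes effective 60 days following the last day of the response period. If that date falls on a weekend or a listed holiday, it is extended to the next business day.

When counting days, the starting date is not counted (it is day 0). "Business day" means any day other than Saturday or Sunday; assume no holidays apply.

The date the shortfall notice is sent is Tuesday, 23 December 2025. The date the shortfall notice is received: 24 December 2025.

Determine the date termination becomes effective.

28 May 2026

The last day of the make-up period: 24 December 2025 + 5 days = 29 December 2025.
The last day of the response period: 29 December 2025 + 90 days = 29 March 2026.
Adding 60 calendar days to 29 March 2026 gives 28 May 2026, which is the date termination becomes effective. 28 May 2026 is a Thursday, so no roll-forward applies.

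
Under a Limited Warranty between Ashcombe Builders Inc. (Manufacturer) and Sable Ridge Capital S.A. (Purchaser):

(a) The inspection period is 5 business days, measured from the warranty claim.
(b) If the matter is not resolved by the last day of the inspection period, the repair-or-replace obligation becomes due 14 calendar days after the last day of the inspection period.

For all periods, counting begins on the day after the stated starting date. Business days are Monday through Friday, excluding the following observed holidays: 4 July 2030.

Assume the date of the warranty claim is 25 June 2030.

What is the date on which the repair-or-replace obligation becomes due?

16 July 2030

The last day of the inspection period: 5 business days after Tuesday, 25 June 2030, skipping weekends — Jun 26, Jun 27, Jun 28, Jul 1, Jul 2 — lands on Tuesday, 2 July 2030.
The date on which the repair-or-replace obligation becomes due: 2 July 2030 + 14 days = 16 July 2030.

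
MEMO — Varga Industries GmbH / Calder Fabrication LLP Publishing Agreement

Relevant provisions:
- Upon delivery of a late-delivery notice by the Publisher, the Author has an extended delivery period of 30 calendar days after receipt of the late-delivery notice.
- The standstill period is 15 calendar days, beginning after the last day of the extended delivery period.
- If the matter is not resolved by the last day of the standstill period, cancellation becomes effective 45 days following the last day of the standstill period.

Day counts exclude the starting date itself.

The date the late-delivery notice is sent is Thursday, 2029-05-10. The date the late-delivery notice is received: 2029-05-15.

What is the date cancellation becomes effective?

Adding 30 calendar days to 2029-05-15 gives 2029-06-14, which is the last day of the extended delivery period.
The last day of the standstill period: 2029-06-14 + 15 days = 2029-06-29.
Adding 45 calendar days to 2029-06-29 gives 2029-08-13, which is the date cancellation becomes effective.

2029-08-13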